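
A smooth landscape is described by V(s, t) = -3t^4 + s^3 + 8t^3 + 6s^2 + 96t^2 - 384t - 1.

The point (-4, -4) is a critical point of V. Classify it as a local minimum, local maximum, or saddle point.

The mixed partial ∂²V/∂s∂t is 0, so the Hessian at any point is diag(V_ss, V_tt) = diag(6(s + 2), 12(-3t^2 + 4t + 16)).
At (-4, -4): H = diag(-12, -576).
Both eigenvalues are negative, so H is negative definite: a local maximum.

local maximum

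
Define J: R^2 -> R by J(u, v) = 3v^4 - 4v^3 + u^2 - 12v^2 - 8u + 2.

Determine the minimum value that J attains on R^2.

-46

J(u,v) separates as P(u) + Q(v) + 2, so its minimum is min P + min Q + 2.
P'(u) = 2u - 8 vanishes at u ∈ {4}; Q'(v) = 12v(v - 2)(v + 1) vanishes at v ∈ {-1, 0, 2}.
Local minima of P (where P''>0): P(4)=-16. Local minima of Q: Q(-1)=-5, Q(2)=-32.
So the global minimum of J is P(4) + Q(2) + 2 = -16 − 32 + 2 = -46, attained at (4, 2).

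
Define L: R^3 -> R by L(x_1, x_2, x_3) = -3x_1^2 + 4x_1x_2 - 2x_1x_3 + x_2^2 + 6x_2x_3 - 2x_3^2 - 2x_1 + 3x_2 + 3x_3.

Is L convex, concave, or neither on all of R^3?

neither

L is quadratic, so its Hessian is the constant matrix H = [[-6, 4, -2], [4, 2, 6], [-2, 6, -4]].
Leading principal minors: -6, -28, 224.
Neither pattern holds ⇒ H is indefinite ⇒ neither convex nor concave.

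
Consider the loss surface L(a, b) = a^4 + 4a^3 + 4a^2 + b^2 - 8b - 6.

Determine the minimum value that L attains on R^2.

L(a,b) separates as P(a) + Q(b) − 6, so its minimum is min P + min Q − 6.
P'(a) = 4a(a + 1)(a + 2) vanishes at a ∈ {-2, -1, 0}; Q'(b) = 2b - 8 vanishes at b ∈ {4}.
Local minima of P (where P''>0): P(-2)=0, P(0)=0. Local minima of Q: Q(4)=-16.
So the global minimum of L is P(-2) + Q(4) − 6 = 0 − 16 − 6 = -22, attained at (-2, 4).

-22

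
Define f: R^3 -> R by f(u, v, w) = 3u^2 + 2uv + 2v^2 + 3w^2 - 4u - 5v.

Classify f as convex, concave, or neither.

convex

f is quadratic, so its Hessian is the constant matrix H = [[6, 2, 0], [2, 4, 0], [0, 0, 6]].
Leading principal minors: 6, 20, 120.
All positive ⇒ H ≻ 0 ⇒ convex.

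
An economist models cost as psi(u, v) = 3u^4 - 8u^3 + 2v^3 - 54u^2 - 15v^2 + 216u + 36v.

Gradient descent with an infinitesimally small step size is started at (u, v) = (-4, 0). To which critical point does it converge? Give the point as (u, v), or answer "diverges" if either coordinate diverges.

diverges

psi is separable, so gradient descent decouples: u follows -∂psi/∂u, v follows -∂psi/∂v.
∂psi/∂u = 12(u - 3)(u - 2)(u + 3); at u=-4 this is -504, so u increases.
∂psi/∂v = 6(v - 3)(v - 2); at v=0 this is 36, so v decreases.
The v-coordinate has no critical point in that direction and runs off to infinity.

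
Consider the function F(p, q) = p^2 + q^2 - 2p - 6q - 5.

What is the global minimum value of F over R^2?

F(p,q) separates as A(p) + B(q) − 5, so its minimum is min A + min B − 5.
A'(p) = 2p - 2 vanishes at p ∈ {1}; B'(q) = 2q - 6 vanishes at q ∈ {3}.
Local minima of A (where A''>0): A(1)=-1. Local minima of B: B(3)=-9.
So the global minimum of F is A(1) + B(3) − 5 = -1 − 9 − 5 = -15, attained at (1, 3).

-15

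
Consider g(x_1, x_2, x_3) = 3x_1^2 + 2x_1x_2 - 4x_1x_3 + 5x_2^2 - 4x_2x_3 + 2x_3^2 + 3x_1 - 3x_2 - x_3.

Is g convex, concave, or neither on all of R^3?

g is quadratic, so its Hessian is the constant matrix H = [[6, 2, -4], [2, 10, -4], [-4, -4, 4]].
Leading principal minors: 6, 56, 32.
All positive ⇒ H ≻ 0 ⇒ convex.

convex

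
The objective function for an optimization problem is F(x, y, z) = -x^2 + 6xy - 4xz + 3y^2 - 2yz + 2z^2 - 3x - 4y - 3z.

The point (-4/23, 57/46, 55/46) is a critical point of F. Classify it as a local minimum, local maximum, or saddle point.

The Hessian is constant: H = [[-2, 6, -4], [6, 6, -2], [-4, -2, 4]].
Leading principal minors: Δ₁ = -2, Δ₂ = -48, Δ₃ = -184.
The minors fit neither the all-positive nor the alternating-sign pattern, so H is indefinite: a saddle point.

saddle point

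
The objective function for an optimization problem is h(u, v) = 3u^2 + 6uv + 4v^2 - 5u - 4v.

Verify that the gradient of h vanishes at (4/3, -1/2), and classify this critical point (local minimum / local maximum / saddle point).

local minimum

∇h = (6u + 6v - 5, 6u + 8v - 4); substituting (4/3, -1/2) gives ∇h = (0, 0), so (4/3, -1/2) is indeed a critical point.
The Hessian of h is constant: H = [[6, 6], [6, 8]].
det(H) = 6·8 − 6² = 12.
det(H) > 0 and tr(H) = 14 > 0, so H is positive definite and the point is a local minimum.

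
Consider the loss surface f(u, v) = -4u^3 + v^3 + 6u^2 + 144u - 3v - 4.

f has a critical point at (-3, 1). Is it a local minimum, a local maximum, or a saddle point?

local minimum

The mixed partial ∂²f/∂u∂v is 0, so the Hessian at any point is diag(f_uu, f_vv) = diag(12(-2u + 1), 6v).
At (-3, 1): H = diag(84, 6).
Both eigenvalues are positive, so H is positive definite: a local minimum.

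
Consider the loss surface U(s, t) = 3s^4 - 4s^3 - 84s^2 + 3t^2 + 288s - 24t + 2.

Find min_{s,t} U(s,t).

U(s,t) separates as P(s) + Q(t) + 2, so its minimum is min P + min Q + 2.
P'(s) = 12(s - 3)(s - 2)(s + 4) vanishes at s ∈ {-4, 2, 3}; Q'(t) = 6(t - 4) vanishes at t ∈ {4}.
Local minima of P (where P''>0): P(-4)=-1472, P(3)=243. Local minima of Q: Q(4)=-48.
So the global minimum of U is P(-4) + Q(4) + 2 = -1472 − 48 + 2 = -1518, attained at (-4, 4).

-1518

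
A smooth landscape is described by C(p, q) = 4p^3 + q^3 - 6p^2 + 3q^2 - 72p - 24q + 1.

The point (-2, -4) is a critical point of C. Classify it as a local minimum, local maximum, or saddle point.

The mixed partial ∂²C/∂p∂q is 0, so the Hessian at any point is diag(C_pp, C_qq) = diag(12(2p - 1), 6(q + 1)).
At (-2, -4): H = diag(-60, -18).
Both eigenvalues are negative, so H is negative definite: a local maximum.

local maximum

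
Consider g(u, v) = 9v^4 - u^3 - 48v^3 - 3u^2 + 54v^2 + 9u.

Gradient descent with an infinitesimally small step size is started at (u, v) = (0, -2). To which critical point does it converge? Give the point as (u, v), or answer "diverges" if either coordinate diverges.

g is separable, so gradient descent decouples: u follows -∂g/∂u, v follows -∂g/∂v.
∂g/∂u = -3(u - 1)(u + 3); at u=0 this is 9, so u decreases.
∂g/∂v = 36v(v - 3)(v - 1); at v=-2 this is -1080, so v increases.
u converges to its nearest critical value -3 (a local min of the u-part); v converges to 0. The iterate converges to (-3, 0).

(-3, 0)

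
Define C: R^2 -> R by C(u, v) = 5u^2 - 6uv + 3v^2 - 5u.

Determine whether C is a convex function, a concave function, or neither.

convex

C is quadratic, so its Hessian is the constant matrix H = [[10, -6], [-6, 6]].
det(H) = 24, tr(H) = 16.
det(H) > 0 and tr(H) > 0, so H is positive definite everywhere: convex.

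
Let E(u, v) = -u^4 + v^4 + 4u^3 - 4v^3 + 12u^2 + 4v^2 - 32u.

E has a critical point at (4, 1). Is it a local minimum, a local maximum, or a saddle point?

The mixed partial ∂²E/∂u∂v is 0, so the Hessian at any point is diag(E_uu, E_vv) = diag(12(-u^2 + 2u + 2), 4(3v^2 - 6v + 2)).
At (4, 1): H = diag(-72, -4).
Both eigenvalues are negative, so H is negative definite: a local maximum.

local maximum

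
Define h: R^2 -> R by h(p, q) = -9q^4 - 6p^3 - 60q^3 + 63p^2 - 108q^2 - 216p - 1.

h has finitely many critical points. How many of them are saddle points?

3

h separates as a function of p plus a function of q, so ∇h=0 decouples.
∂h/∂p = -18(p - 4)(p - 3) = 0 at p ∈ {3, 4}; ∂h/∂q = -36q(q + 2)(q + 3) = 0 at q ∈ {-3, -2, 0}.
The Hessian is diagonal: diag(h_pp, h_qq). Second derivatives: h_pp(3)=18, h_pp(4)=-18; h_qq(-3)=-108, h_qq(-2)=72, h_qq(0)=-216.
Saddle points occur where the two diagonal entries have opposite signs: (3, -3), (3, 0), (4, -2). Count: 3.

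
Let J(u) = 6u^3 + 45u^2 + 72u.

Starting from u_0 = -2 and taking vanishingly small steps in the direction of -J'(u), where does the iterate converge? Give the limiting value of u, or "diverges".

-1

J'(u) = 18(u + 1)(u + 4), so J'(-2) = -36.
Gradient descent moves in the -J' direction, i.e. u is increasing.
The nearest critical point in that direction is u = -1, where J'' = 54 > 0 (a local minimum). The iterate converges there.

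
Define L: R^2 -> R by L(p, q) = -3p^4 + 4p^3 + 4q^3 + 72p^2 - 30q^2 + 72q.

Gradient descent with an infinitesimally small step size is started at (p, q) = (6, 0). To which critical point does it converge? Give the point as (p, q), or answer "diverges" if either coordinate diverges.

diverges

L is separable, so gradient descent decouples: p follows -∂L/∂p, q follows -∂L/∂q.
∂L/∂p = -12p(p - 4)(p + 3); at p=6 this is -1296, so p increases.
∂L/∂q = 12(q - 3)(q - 2); at q=0 this is 72, so q decreases.
The p-coordinate has no critical point in that direction and runs off to infinity.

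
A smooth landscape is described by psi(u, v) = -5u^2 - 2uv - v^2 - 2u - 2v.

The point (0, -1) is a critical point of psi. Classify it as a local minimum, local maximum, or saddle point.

The Hessian of psi is constant: H = [[-10, -2], [-2, -2]].
det(H) = (-10)·(-2) − (-2)² = 16.
det(H) > 0 and tr(H) = -12 < 0, so H is negative definite and the point is a local maximum.

local maximum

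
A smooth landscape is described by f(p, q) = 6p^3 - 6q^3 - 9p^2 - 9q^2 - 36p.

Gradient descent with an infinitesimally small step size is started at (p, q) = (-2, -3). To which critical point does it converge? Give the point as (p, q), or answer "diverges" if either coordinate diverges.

f is separable, so gradient descent decouples: p follows -∂f/∂p, q follows -∂f/∂q.
∂f/∂p = 18(p - 2)(p + 1); at p=-2 this is 72, so p decreases.
∂f/∂q = -18q(q + 1); at q=-3 this is -108, so q increases.
The p-coordinate has no critical point in that direction and runs off to infinity.

diverges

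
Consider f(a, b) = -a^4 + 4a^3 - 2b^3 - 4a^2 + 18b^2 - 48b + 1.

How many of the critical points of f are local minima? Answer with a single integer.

f separates as a function of a plus a function of b, so ∇f=0 decouples.
∂f/∂a = -4a(a - 2)(a - 1) = 0 at a ∈ {0, 1, 2}; ∂f/∂b = -6(b - 4)(b - 2) = 0 at b ∈ {2, 4}.
The Hessian is diagonal: diag(f_aa, f_bb). Second derivatives: f_aa(0)=-8, f_aa(1)=4, f_aa(2)=-8; f_bb(2)=12, f_bb(4)=-12.
Local minima occur where both diagonal entries positive: (1, 2). Count: 1.

1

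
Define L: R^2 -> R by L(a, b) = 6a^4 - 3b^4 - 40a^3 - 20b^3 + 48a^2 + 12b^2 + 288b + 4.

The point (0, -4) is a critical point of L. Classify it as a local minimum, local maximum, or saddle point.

The mixed partial ∂²L/∂a∂b is 0, so the Hessian at any point is diag(L_aa, L_bb) = diag(24(3a^2 - 10a + 4), 12(-3b^2 - 10b + 2)).
At (0, -4): H = diag(96, -72).
The eigenvalues have opposite signs, so H is indefinite: a saddle point.

saddle point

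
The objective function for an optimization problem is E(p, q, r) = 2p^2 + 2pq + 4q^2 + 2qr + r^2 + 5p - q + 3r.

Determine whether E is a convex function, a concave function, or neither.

E is quadratic, so its Hessian is the constant matrix H = [[4, 2, 0], [2, 8, 2], [0, 2, 2]].
Leading principal minors: 4, 28, 40.
All positive ⇒ H ≻ 0 ⇒ convex.

convex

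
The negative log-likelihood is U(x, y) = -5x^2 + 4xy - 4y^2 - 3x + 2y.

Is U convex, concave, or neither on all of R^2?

U is quadratic, so its Hessian is the constant matrix H = [[-10, 4], [4, -8]].
det(H) = 64, tr(H) = -18.
det(H) > 0 and tr(H) < 0, so H is negative definite everywhere: concave.

concave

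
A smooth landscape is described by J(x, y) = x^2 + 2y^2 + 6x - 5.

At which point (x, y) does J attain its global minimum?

(-3, 0)

J(x,y) separates as P(x) + Q(y) − 5, so its minimum is min P + min Q − 5.
P'(x) = 2x + 6 vanishes at x ∈ {-3}; Q'(y) = 4y vanishes at y ∈ {0}.
Local minima of P (where P''>0): P(-3)=-9. Local minima of Q: Q(0)=0.
So the global minimum of J is P(-3) + Q(0) − 5 = -9 + 0 − 5 = -14, attained at (-3, 0).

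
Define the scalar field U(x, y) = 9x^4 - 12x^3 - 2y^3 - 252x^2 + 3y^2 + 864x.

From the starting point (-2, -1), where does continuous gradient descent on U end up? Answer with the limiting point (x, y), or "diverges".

U is separable, so gradient descent decouples: x follows -∂U/∂x, y follows -∂U/∂y.
∂U/∂x = 36(x - 3)(x - 2)(x + 4); at x=-2 this is 1440, so x decreases.
∂U/∂y = -6y(y - 1); at y=-1 this is -12, so y increases.
x converges to its nearest critical value -4 (a local min of the x-part); y converges to 0. The iterate converges to (-4, 0).

(-4, 0)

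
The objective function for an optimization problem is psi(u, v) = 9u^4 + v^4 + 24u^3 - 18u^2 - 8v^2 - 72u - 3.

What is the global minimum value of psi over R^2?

-76

psi(u,v) separates as P(u) + Q(v) − 3, so its minimum is min P + min Q − 3.
P'(u) = 36(u - 1)(u + 1)(u + 2) vanishes at u ∈ {-2, -1, 1}; Q'(v) = 4v(v - 2)(v + 2) vanishes at v ∈ {-2, 0, 2}.
Local minima of P (where P''>0): P(-2)=24, P(1)=-57. Local minima of Q: Q(-2)=-16, Q(2)=-16.
So the global minimum of psi is P(1) + Q(-2) − 3 = -57 − 16 − 3 = -76, attained at (1, -2).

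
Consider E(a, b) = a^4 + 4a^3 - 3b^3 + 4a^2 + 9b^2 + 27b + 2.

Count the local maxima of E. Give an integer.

1

E separates as a function of a plus a function of b, so ∇E=0 decouples.
∂E/∂a = 4a(a + 1)(a + 2) = 0 at a ∈ {-2, -1, 0}; ∂E/∂b = -9(b - 3)(b + 1) = 0 at b ∈ {-1, 3}.
The Hessian is diagonal: diag(E_aa, E_bb). Second derivatives: E_aa(-2)=8, E_aa(-1)=-4, E_aa(0)=8; E_bb(-1)=36, E_bb(3)=-36.
Local maxima occur where both diagonal entries negative: (-1, 3). Count: 1.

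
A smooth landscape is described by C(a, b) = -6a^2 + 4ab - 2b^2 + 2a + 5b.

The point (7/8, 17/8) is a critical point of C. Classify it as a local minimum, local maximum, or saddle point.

The Hessian of C is constant: H = [[-12, 4], [4, -4]].
det(H) = (-12)·(-4) − 4² = 32.
det(H) > 0 and tr(H) = -16 < 0, so H is negative definite and the point is a local maximum.

local maximum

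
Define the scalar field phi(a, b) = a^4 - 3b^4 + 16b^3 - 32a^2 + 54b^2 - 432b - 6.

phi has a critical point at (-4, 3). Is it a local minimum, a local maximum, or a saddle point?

The mixed partial ∂²phi/∂a∂b is 0, so the Hessian at any point is diag(phi_aa, phi_bb) = diag(4(3a^2 - 16), 12(-3b^2 + 8b + 9)).
At (-4, 3): H = diag(128, 72).
Both eigenvalues are positive, so H is positive definite: a local minimum.

local minimum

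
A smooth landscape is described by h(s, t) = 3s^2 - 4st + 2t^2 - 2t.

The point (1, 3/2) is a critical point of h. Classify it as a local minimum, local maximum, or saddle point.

The Hessian of h is constant: H = [[6, -4], [-4, 4]].
det(H) = 6·4 − (-4)² = 8.
det(H) > 0 and tr(H) = 10 > 0, so H is positive definite and the point is a local minimum.

local minimum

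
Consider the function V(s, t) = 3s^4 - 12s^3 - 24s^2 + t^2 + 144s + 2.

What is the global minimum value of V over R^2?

-238

V(s,t) separates as P(s) + Q(t) + 2, so its minimum is min P + min Q + 2.
P'(s) = 12(s - 3)(s - 2)(s + 2) vanishes at s ∈ {-2, 2, 3}; Q'(t) = 2t vanishes at t ∈ {0}.
Local minima of P (where P''>0): P(-2)=-240, P(3)=135. Local minima of Q: Q(0)=0.
So the global minimum of V is P(-2) + Q(0) + 2 = -240 + 0 + 2 = -238, attained at (-2, 0).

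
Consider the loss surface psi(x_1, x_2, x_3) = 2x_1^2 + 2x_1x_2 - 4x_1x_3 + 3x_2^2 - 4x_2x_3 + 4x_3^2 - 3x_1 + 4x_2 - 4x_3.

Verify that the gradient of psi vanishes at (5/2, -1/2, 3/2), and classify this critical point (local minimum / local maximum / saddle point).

local minimum

∇psi = (4x_1 + 2x_2 - 4x_3 - 3, 2x_1 + 6x_2 - 4x_3 + 4, -4x_1 - 4x_2 + 8x_3 - 4); substituting (5/2, -1/2, 3/2) gives ∇psi = (0, 0, 0), so (5/2, -1/2, 3/2) is indeed a critical point.
The Hessian is constant: H = [[4, 2, -4], [2, 6, -4], [-4, -4, 8]].
Leading principal minors: Δ₁ = 4, Δ₂ = 20, Δ₃ = 64.
All leading minors are positive, so H is positive definite: a local minimum.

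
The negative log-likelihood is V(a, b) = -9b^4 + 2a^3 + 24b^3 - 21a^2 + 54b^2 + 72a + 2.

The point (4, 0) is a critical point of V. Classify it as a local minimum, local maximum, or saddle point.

The mixed partial ∂²V/∂a∂b is 0, so the Hessian at any point is diag(V_aa, V_bb) = diag(6(2a - 7), 36(-3b^2 + 4b + 3)).
At (4, 0): H = diag(6, 108).
Both eigenvalues are positive, so H is positive definite: a local minimum.

local minimum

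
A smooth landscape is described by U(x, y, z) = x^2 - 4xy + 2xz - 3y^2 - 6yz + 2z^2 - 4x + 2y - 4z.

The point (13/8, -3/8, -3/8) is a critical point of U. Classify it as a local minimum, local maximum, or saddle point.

The Hessian is constant: H = [[2, -4, 2], [-4, -6, -6], [2, -6, 4]].
Leading principal minors: Δ₁ = 2, Δ₂ = -28, Δ₃ = -64.
The minors fit neither the all-positive nor the alternating-sign pattern, so H is indefinite: a saddle point.

saddle point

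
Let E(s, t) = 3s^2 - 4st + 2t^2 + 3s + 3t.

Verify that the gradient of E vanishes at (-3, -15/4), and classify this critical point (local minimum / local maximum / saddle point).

local minimum

∇E = (6s - 4t + 3, -4s + 4t + 3); substituting (-3, -15/4) gives ∇E = (0, 0), so (-3, -15/4) is indeed a critical point.
The Hessian of E is constant: H = [[6, -4], [-4, 4]].
det(H) = 6·4 − (-4)² = 8.
det(H) > 0 and tr(H) = 10 > 0, so H is positive definite and the point is a local minimum.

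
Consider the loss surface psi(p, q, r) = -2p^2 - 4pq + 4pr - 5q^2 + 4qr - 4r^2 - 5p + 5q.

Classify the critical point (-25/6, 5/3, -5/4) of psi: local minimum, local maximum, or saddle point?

local maximum

The Hessian is constant: H = [[-4, -4, 4], [-4, -10, 4], [4, 4, -8]].
Leading principal minors: Δ₁ = -4, Δ₂ = 24, Δ₃ = -96.
The minors alternate sign starting negative (−, +, −), so H is negative definite: a local maximum.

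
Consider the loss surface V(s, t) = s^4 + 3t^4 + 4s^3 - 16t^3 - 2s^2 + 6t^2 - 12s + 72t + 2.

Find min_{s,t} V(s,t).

V(s,t) separates as P(s) + Q(t) + 2, so its minimum is min P + min Q + 2.
P'(s) = 4(s - 1)(s + 1)(s + 3) vanishes at s ∈ {-3, -1, 1}; Q'(t) = 12(t - 3)(t - 2)(t + 1) vanishes at t ∈ {-1, 2, 3}.
Local minima of P (where P''>0): P(-3)=-9, P(1)=-9. Local minima of Q: Q(-1)=-47, Q(3)=81.
So the global minimum of V is P(-3) + Q(-1) + 2 = -9 − 47 + 2 = -54, attained at (-3, -1).

-54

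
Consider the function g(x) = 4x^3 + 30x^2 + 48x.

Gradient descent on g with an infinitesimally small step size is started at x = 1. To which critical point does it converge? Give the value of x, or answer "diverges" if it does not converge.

g'(x) = 12(x + 1)(x + 4), so g'(1) = 120.
Gradient descent moves in the -g' direction, i.e. x is decreasing.
The nearest critical point in that direction is x = -1, where g'' = 36 > 0 (a local minimum). The iterate converges there.

-1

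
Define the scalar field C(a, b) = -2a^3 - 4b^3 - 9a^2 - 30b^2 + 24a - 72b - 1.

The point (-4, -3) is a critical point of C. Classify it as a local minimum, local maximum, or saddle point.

local minimum

The mixed partial ∂²C/∂a∂b is 0, so the Hessian at any point is diag(C_aa, C_bb) = diag(-6(2a + 3), -12(2b + 5)).
At (-4, -3): H = diag(30, 12).
Both eigenvalues are positive, so H is positive definite: a local minimum.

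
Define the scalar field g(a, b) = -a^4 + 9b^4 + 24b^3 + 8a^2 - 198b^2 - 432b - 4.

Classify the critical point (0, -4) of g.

local minimum

The mixed partial ∂²g/∂a∂b is 0, so the Hessian at any point is diag(g_aa, g_bb) = diag(4(-3a^2 + 4), 36(3b^2 + 4b - 11)).
At (0, -4): H = diag(16, 756).
Both eigenvalues are positive, so H is positive definite: a local minimum.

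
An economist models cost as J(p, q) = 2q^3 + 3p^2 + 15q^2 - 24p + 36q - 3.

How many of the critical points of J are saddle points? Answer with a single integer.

1

J separates as a function of p plus a function of q, so ∇J=0 decouples.
∂J/∂p = 6(p - 4) = 0 at p ∈ {4}; ∂J/∂q = 6(q + 2)(q + 3) = 0 at q ∈ {-3, -2}.
The Hessian is diagonal: diag(J_pp, J_qq). Second derivatives: J_pp(4)=6; J_qq(-3)=-6, J_qq(-2)=6.
Saddle points occur where the two diagonal entries have opposite signs: (4, -3). Count: 1.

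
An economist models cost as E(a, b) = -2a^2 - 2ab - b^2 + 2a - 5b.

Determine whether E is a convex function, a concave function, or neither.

concave

E is quadratic, so its Hessian is the constant matrix H = [[-4, -2], [-2, -2]].
det(H) = 4, tr(H) = -6.
det(H) > 0 and tr(H) < 0, so H is negative definite everywhere: concave.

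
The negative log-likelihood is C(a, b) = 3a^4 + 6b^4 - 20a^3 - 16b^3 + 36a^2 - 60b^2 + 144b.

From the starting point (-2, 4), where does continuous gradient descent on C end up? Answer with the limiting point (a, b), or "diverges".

(0, 3)

C is separable, so gradient descent decouples: a follows -∂C/∂a, b follows -∂C/∂b.
∂C/∂a = 12a(a - 3)(a - 2); at a=-2 this is -480, so a increases.
∂C/∂b = 24(b - 3)(b - 1)(b + 2); at b=4 this is 432, so b decreases.
a converges to its nearest critical value 0 (a local min of the a-part); b converges to 3. The iterate converges to (0, 3).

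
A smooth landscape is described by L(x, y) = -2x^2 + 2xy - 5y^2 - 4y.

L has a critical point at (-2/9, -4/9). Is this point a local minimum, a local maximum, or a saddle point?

local maximum

The Hessian of L is constant: H = [[-4, 2], [2, -10]].
det(H) = (-4)·(-10) − 2² = 36.
det(H) > 0 and tr(H) = -14 < 0, so H is negative definite and the point is a local maximum.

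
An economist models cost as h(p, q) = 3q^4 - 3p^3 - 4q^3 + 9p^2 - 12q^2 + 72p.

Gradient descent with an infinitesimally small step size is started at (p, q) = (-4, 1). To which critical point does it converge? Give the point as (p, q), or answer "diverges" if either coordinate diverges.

h is separable, so gradient descent decouples: p follows -∂h/∂p, q follows -∂h/∂q.
∂h/∂p = -9(p - 4)(p + 2); at p=-4 this is -144, so p increases.
∂h/∂q = 12q(q - 2)(q + 1); at q=1 this is -24, so q increases.
p converges to its nearest critical value -2 (a local min of the p-part); q converges to 2. The iterate converges to (-2, 2).

(-2, 2)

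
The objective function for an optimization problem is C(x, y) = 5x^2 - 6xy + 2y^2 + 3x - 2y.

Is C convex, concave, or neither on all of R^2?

C is quadratic, so its Hessian is the constant matrix H = [[10, -6], [-6, 4]].
det(H) = 4, tr(H) = 14.
det(H) > 0 and tr(H) > 0, so H is positive definite everywhere: convex.

convex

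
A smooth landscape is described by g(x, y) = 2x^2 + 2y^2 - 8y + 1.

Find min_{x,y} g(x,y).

-7

g(x,y) separates as P(x) + Q(y) + 1, so its minimum is min P + min Q + 1.
P'(x) = 4x vanishes at x ∈ {0}; Q'(y) = 4y - 8 vanishes at y ∈ {2}.
Local minima of P (where P''>0): P(0)=0. Local minima of Q: Q(2)=-8.
So the global minimum of g is P(0) + Q(2) + 1 = 0 − 8 + 1 = -7, attained at (0, 2).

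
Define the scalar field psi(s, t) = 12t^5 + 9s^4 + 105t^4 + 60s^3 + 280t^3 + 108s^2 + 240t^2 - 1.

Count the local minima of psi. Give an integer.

4

psi separates as a function of s plus a function of t, so ∇psi=0 decouples.
∂psi/∂s = 36s(s + 2)(s + 3) = 0 at s ∈ {-3, -2, 0}; ∂psi/∂t = 60t(t + 1)(t + 2)(t + 4) = 0 at t ∈ {-4, -2, -1, 0}.
The Hessian is diagonal: diag(psi_ss, psi_tt). Second derivatives: psi_ss(-3)=108, psi_ss(-2)=-72, psi_ss(0)=216; psi_tt(-4)=-1440, psi_tt(-2)=240, psi_tt(-1)=-180, psi_tt(0)=480.
Local minima occur where both diagonal entries positive: (-3, -2), (-3, 0), (0, -2), (0, 0). Count: 4.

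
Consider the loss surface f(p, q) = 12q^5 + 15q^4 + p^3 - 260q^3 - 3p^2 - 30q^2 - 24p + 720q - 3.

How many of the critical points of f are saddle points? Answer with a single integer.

f separates as a function of p plus a function of q, so ∇f=0 decouples.
∂f/∂p = 3(p - 4)(p + 2) = 0 at p ∈ {-2, 4}; ∂f/∂q = 60(q - 3)(q - 1)(q + 1)(q + 4) = 0 at q ∈ {-4, -1, 1, 3}.
The Hessian is diagonal: diag(f_pp, f_qq). Second derivatives: f_pp(-2)=-18, f_pp(4)=18; f_qq(-4)=-6300, f_qq(-1)=1440, f_qq(1)=-1200, f_qq(3)=3360.
Saddle points occur where the two diagonal entries have opposite signs: (-2, -1), (-2, 3), (4, -4), (4, 1). Count: 4.

4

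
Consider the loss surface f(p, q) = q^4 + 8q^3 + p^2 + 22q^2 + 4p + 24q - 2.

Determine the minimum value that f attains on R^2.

f(p,q) separates as A(p) + B(q) − 2, so its minimum is min A + min B − 2.
A'(p) = 2p + 4 vanishes at p ∈ {-2}; B'(q) = 4(q + 1)(q + 2)(q + 3) vanishes at q ∈ {-3, -2, -1}.
Local minima of A (where A''>0): A(-2)=-4. Local minima of B: B(-3)=-9, B(-1)=-9.
So the global minimum of f is A(-2) + B(-3) − 2 = -4 − 9 − 2 = -15, attained at (-2, -3).

-15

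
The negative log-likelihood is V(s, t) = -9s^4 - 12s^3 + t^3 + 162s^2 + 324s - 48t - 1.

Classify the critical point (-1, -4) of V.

The mixed partial ∂²V/∂s∂t is 0, so the Hessian at any point is diag(V_ss, V_tt) = diag(36(-3s^2 - 2s + 9), 6t).
At (-1, -4): H = diag(288, -24).
The eigenvalues have opposite signs, so H is indefinite: a saddle point.

saddle point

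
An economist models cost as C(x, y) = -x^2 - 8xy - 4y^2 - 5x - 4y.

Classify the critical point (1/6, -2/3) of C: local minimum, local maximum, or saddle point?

saddle point

The Hessian of C is constant: H = [[-2, -8], [-8, -8]].
det(H) = (-2)·(-8) − (-8)² = -48.
Since det(H) < 0, H is indefinite and the critical point is a saddle point.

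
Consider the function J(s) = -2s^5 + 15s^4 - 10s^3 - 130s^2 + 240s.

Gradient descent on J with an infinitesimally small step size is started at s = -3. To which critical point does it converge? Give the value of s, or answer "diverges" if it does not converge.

J'(s) = -10(s - 4)(s - 3)(s - 1)(s + 2), so J'(-3) = -1680.
Gradient descent moves in the -J' direction, i.e. s is increasing.
The nearest critical point in that direction is s = -2, where J'' = 900 > 0 (a local minimum). The iterate converges there.

-2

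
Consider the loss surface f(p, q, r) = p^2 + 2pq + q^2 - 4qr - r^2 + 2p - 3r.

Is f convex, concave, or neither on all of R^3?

f is quadratic, so its Hessian is the constant matrix H = [[2, 2, 0], [2, 2, -4], [0, -4, -2]].
Leading principal minors: 2, 0, -32.
Neither pattern holds ⇒ H is indefinite ⇒ neither convex nor concave.

neither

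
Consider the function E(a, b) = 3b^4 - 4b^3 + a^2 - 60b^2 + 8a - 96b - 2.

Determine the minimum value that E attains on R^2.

-850

E(a,b) separates as P(a) + Q(b) − 2, so its minimum is min P + min Q − 2.
P'(a) = 2a + 8 vanishes at a ∈ {-4}; Q'(b) = 12(b - 4)(b + 1)(b + 2) vanishes at b ∈ {-2, -1, 4}.
Local minima of P (where P''>0): P(-4)=-16. Local minima of Q: Q(-2)=32, Q(4)=-832.
So the global minimum of E is P(-4) + Q(4) − 2 = -16 − 832 − 2 = -850, attained at (-4, 4).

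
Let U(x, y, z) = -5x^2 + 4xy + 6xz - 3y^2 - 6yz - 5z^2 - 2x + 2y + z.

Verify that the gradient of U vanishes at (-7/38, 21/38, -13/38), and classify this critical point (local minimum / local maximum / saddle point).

∇U = (-10x + 4y + 6z - 2, 4x - 6y - 6z + 2, 6x - 6y - 10z + 1); substituting (-7/38, 21/38, -13/38) gives ∇U = (0, 0, 0), so (-7/38, 21/38, -13/38) is indeed a critical point.
The Hessian is constant: H = [[-10, 4, 6], [4, -6, -6], [6, -6, -10]].
Leading principal minors: Δ₁ = -10, Δ₂ = 44, Δ₃ = -152.
The minors alternate sign starting negative (−, +, −), so H is negative definite: a local maximum.

local maximum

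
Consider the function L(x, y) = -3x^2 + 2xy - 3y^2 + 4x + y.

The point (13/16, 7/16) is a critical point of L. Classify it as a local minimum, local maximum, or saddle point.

local maximum

The Hessian of L is constant: H = [[-6, 2], [2, -6]].
det(H) = (-6)·(-6) − 2² = 32.
det(H) > 0 and tr(H) = -12 < 0, so H is negative definite and the point is a local maximum.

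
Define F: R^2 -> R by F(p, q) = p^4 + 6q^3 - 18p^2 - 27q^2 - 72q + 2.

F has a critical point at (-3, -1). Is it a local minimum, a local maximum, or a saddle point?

saddle point

The mixed partial ∂²F/∂p∂q is 0, so the Hessian at any point is diag(F_pp, F_qq) = diag(12(p^2 - 3), 18(2q - 3)).
At (-3, -1): H = diag(72, -90).
The eigenvalues have opposite signs, so H is indefinite: a saddle point.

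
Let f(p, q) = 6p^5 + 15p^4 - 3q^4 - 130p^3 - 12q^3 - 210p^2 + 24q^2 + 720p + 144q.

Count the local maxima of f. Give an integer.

f separates as a function of p plus a function of q, so ∇f=0 decouples.
∂f/∂p = 30(p - 3)(p - 1)(p + 2)(p + 4) = 0 at p ∈ {-4, -2, 1, 3}; ∂f/∂q = -12(q - 2)(q + 2)(q + 3) = 0 at q ∈ {-3, -2, 2}.
The Hessian is diagonal: diag(f_pp, f_qq). Second derivatives: f_pp(-4)=-2100, f_pp(-2)=900, f_pp(1)=-900, f_pp(3)=2100; f_qq(-3)=-60, f_qq(-2)=48, f_qq(2)=-240.
Local maxima occur where both diagonal entries negative: (-4, -3), (-4, 2), (1, -3), (1, 2). Count: 4.

4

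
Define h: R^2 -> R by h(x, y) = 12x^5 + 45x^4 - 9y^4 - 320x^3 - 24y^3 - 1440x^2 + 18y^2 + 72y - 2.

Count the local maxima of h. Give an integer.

h separates as a function of x plus a function of y, so ∇h=0 decouples.
∂h/∂x = 60x(x - 4)(x + 3)(x + 4) = 0 at x ∈ {-4, -3, 0, 4}; ∂h/∂y = -36(y - 1)(y + 1)(y + 2) = 0 at y ∈ {-2, -1, 1}.
The Hessian is diagonal: diag(h_xx, h_yy). Second derivatives: h_xx(-4)=-1920, h_xx(-3)=1260, h_xx(0)=-2880, h_xx(4)=13440; h_yy(-2)=-108, h_yy(-1)=72, h_yy(1)=-216.
Local maxima occur where both diagonal entries negative: (-4, -2), (-4, 1), (0, -2), (0, 1). Count: 4.

4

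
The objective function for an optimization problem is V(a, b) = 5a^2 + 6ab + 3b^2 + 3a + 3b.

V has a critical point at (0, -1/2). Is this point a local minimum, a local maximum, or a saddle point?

local minimum

The Hessian of V is constant: H = [[10, 6], [6, 6]].
det(H) = 10·6 − 6² = 24.
det(H) > 0 and tr(H) = 16 > 0, so H is positive definite and the point is a local minimum.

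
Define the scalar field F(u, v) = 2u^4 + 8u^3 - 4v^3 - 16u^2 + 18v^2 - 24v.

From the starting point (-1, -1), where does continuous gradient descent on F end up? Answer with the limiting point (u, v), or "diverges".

(-4, 1)

F is separable, so gradient descent decouples: u follows -∂F/∂u, v follows -∂F/∂v.
∂F/∂u = 8u(u - 1)(u + 4); at u=-1 this is 48, so u decreases.
∂F/∂v = -12(v - 2)(v - 1); at v=-1 this is -72, so v increases.
u converges to its nearest critical value -4 (a local min of the u-part); v converges to 1. The iterate converges to (-4, 1).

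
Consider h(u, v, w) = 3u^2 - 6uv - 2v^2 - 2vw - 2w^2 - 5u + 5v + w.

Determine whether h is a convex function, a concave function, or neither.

neither

h is quadratic, so its Hessian is the constant matrix H = [[6, -6, 0], [-6, -4, -2], [0, -2, -4]].
Leading principal minors: 6, -60, 216.
Neither pattern holds ⇒ H is indefinite ⇒ neither convex nor concave.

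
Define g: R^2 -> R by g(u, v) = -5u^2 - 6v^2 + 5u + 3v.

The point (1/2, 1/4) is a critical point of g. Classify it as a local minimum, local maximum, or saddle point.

local maximum

The Hessian of g is constant: H = [[-10, 0], [0, -12]].
det(H) = (-10)·(-12) − 0² = 120.
det(H) > 0 and tr(H) = -22 < 0, so H is negative definite and the point is a local maximum.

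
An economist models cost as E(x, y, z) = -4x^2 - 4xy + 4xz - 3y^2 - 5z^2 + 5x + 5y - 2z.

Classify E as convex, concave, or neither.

E is quadratic, so its Hessian is the constant matrix H = [[-8, -4, 4], [-4, -6, 0], [4, 0, -10]].
Leading principal minors: -8, 32, -224.
Signs alternate −, +, − ⇒ H ≺ 0 ⇒ concave.

concave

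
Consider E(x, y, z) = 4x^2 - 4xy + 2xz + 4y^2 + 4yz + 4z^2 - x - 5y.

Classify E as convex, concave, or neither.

E is quadratic, so its Hessian is the constant matrix H = [[8, -4, 2], [-4, 8, 4], [2, 4, 8]].
Leading principal minors: 8, 48, 160.
All positive ⇒ H ≻ 0 ⇒ convex.

convex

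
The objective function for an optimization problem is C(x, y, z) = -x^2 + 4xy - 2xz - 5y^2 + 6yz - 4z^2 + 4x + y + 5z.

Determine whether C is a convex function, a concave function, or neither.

concave

C is quadratic, so its Hessian is the constant matrix H = [[-2, 4, -2], [4, -10, 6], [-2, 6, -8]].
Leading principal minors: -2, 4, -16.
Signs alternate −, +, − ⇒ H ≺ 0 ⇒ concave.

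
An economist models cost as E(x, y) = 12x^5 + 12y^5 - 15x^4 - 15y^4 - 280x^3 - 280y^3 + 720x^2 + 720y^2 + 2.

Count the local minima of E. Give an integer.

E separates as a function of x plus a function of y, so ∇E=0 decouples.
∂E/∂x = 60x(x - 3)(x - 2)(x + 4) = 0 at x ∈ {-4, 0, 2, 3}; ∂E/∂y = 60y(y - 3)(y - 2)(y + 4) = 0 at y ∈ {-4, 0, 2, 3}.
The Hessian is diagonal: diag(E_xx, E_yy). Second derivatives: E_xx(-4)=-10080, E_xx(0)=1440, E_xx(2)=-720, E_xx(3)=1260; E_yy(-4)=-10080, E_yy(0)=1440, E_yy(2)=-720, E_yy(3)=1260.
Local minima occur where both diagonal entries positive: (0, 0), (0, 3), (3, 0), (3, 3). Count: 4.

4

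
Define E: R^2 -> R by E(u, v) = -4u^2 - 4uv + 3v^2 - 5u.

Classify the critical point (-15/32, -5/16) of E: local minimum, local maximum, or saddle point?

saddle point

The Hessian of E is constant: H = [[-8, -4], [-4, 6]].
det(H) = (-8)·6 − (-4)² = -64.
Since det(H) < 0, H is indefinite and the critical point is a saddle point.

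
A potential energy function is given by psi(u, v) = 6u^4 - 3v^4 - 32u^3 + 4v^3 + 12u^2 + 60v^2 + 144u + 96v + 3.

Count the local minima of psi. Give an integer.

psi separates as a function of u plus a function of v, so ∇psi=0 decouples.
∂psi/∂u = 24(u - 3)(u - 2)(u + 1) = 0 at u ∈ {-1, 2, 3}; ∂psi/∂v = -12(v - 4)(v + 1)(v + 2) = 0 at v ∈ {-2, -1, 4}.
The Hessian is diagonal: diag(psi_uu, psi_vv). Second derivatives: psi_uu(-1)=288, psi_uu(2)=-72, psi_uu(3)=96; psi_vv(-2)=-72, psi_vv(-1)=60, psi_vv(4)=-360.
Local minima occur where both diagonal entries positive: (-1, -1), (3, -1). Count: 2.

2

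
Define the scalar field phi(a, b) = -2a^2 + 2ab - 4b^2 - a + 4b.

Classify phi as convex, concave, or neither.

phi is quadratic, so its Hessian is the constant matrix H = [[-4, 2], [2, -8]].
det(H) = 28, tr(H) = -12.
det(H) > 0 and tr(H) < 0, so H is negative definite everywhere: concave.

concave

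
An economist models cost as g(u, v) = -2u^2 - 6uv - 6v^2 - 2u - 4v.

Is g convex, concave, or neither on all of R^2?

concave

g is quadratic, so its Hessian is the constant matrix H = [[-4, -6], [-6, -12]].
det(H) = 12, tr(H) = -16.
det(H) > 0 and tr(H) < 0, so H is negative definite everywhere: concave.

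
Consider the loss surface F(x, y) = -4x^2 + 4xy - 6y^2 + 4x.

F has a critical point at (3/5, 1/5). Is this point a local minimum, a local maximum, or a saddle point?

local maximum

The Hessian of F is constant: H = [[-8, 4], [4, -12]].
det(H) = (-8)·(-12) − 4² = 80.
det(H) > 0 and tr(H) = -20 < 0, so H is negative definite and the point is a local maximum.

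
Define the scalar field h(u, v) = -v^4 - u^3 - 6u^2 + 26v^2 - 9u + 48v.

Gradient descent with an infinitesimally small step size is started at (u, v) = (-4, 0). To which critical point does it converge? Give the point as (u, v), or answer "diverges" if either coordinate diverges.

(-3, -1)

h is separable, so gradient descent decouples: u follows -∂h/∂u, v follows -∂h/∂v.
∂h/∂u = -3(u + 1)(u + 3); at u=-4 this is -9, so u increases.
∂h/∂v = -4(v - 4)(v + 1)(v + 3); at v=0 this is 48, so v decreases.
u converges to its nearest critical value -3 (a local min of the u-part); v converges to -1. The iterate converges to (-3, -1).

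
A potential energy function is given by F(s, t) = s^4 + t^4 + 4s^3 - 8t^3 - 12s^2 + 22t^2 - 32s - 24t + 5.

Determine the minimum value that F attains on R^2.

-68

F(s,t) separates as P(s) + Q(t) + 5, so its minimum is min P + min Q + 5.
P'(s) = 4(s - 2)(s + 1)(s + 4) vanishes at s ∈ {-4, -1, 2}; Q'(t) = 4(t - 3)(t - 2)(t - 1) vanishes at t ∈ {1, 2, 3}.
Local minima of P (where P''>0): P(-4)=-64, P(2)=-64. Local minima of Q: Q(1)=-9, Q(3)=-9.
So the global minimum of F is P(-4) + Q(1) + 5 = -64 − 9 + 5 = -68, attained at (-4, 1).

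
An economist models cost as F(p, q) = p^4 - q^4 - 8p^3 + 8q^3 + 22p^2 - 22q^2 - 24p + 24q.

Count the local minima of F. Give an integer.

2

F separates as a function of p plus a function of q, so ∇F=0 decouples.
∂F/∂p = 4(p - 3)(p - 2)(p - 1) = 0 at p ∈ {1, 2, 3}; ∂F/∂q = -4(q - 3)(q - 2)(q - 1) = 0 at q ∈ {1, 2, 3}.
The Hessian is diagonal: diag(F_pp, F_qq). Second derivatives: F_pp(1)=8, F_pp(2)=-4, F_pp(3)=8; F_qq(1)=-8, F_qq(2)=4, F_qq(3)=-8.
Local minima occur where both diagonal entries positive: (1, 2), (3, 2). Count: 2.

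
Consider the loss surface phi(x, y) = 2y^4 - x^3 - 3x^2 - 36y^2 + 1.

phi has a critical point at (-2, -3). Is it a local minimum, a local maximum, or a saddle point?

The mixed partial ∂²phi/∂x∂y is 0, so the Hessian at any point is diag(phi_xx, phi_yy) = diag(-6(x + 1), 24(y^2 - 3)).
At (-2, -3): H = diag(6, 144).
Both eigenvalues are positive, so H is positive definite: a local minimum.

local minimum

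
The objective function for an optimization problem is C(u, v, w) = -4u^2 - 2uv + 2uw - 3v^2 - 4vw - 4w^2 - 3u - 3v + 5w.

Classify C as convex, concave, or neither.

concave

C is quadratic, so its Hessian is the constant matrix H = [[-8, -2, 2], [-2, -6, -4], [2, -4, -8]].
Leading principal minors: -8, 44, -168.
Signs alternate −, +, − ⇒ H ≺ 0 ⇒ concave.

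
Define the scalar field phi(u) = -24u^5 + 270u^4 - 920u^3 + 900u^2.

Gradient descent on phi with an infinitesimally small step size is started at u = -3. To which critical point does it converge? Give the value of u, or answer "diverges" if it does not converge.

phi'(u) = -120u(u - 5)(u - 3)(u - 1), so phi'(-3) = -69120.
Gradient descent moves in the -phi' direction, i.e. u is increasing.
The nearest critical point in that direction is u = 0, where phi'' = 1800 > 0 (a local minimum). The iterate converges there.

0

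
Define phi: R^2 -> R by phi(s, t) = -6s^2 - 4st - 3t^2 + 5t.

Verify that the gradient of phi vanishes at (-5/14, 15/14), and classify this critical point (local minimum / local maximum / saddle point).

local maximum

∇phi = (-12s - 4t, -4s - 6t + 5); substituting (-5/14, 15/14) gives ∇phi = (0, 0), so (-5/14, 15/14) is indeed a critical point.
The Hessian of phi is constant: H = [[-12, -4], [-4, -6]].
det(H) = (-12)·(-6) − (-4)² = 56.
det(H) > 0 and tr(H) = -18 < 0, so H is negative definite and the point is a local maximum.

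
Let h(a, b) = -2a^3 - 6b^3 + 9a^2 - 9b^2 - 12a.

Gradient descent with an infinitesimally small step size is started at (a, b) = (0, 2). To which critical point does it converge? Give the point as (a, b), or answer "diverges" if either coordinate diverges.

h is separable, so gradient descent decouples: a follows -∂h/∂a, b follows -∂h/∂b.
∂h/∂a = -6(a - 2)(a - 1); at a=0 this is -12, so a increases.
∂h/∂b = -18b(b + 1); at b=2 this is -108, so b increases.
The b-coordinate has no critical point in that direction and runs off to infinity.

diverges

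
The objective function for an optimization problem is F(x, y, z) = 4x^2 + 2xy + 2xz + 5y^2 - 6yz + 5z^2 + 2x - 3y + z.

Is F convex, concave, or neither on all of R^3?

F is quadratic, so its Hessian is the constant matrix H = [[8, 2, 2], [2, 10, -6], [2, -6, 10]].
Leading principal minors: 8, 76, 384.
All positive ⇒ H ≻ 0 ⇒ convex.

convex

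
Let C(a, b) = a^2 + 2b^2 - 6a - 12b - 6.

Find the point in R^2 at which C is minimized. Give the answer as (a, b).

C(a,b) separates as P(a) + Q(b) − 6, so its minimum is min P + min Q − 6.
P'(a) = 2a - 6 vanishes at a ∈ {3}; Q'(b) = 4b - 12 vanishes at b ∈ {3}.
Local minima of P (where P''>0): P(3)=-9. Local minima of Q: Q(3)=-18.
So the global minimum of C is P(3) + Q(3) − 6 = -9 − 18 − 6 = -33, attained at (3, 3).

(3, 3)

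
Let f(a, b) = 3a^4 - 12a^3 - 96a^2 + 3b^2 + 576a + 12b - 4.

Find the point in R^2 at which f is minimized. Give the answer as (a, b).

(-4, -2)

f(a,b) separates as P(a) + Q(b) − 4, so its minimum is min P + min Q − 4.
P'(a) = 12(a - 4)(a - 3)(a + 4) vanishes at a ∈ {-4, 3, 4}; Q'(b) = 6b + 12 vanishes at b ∈ {-2}.
Local minima of P (where P''>0): P(-4)=-2304, P(4)=768. Local minima of Q: Q(-2)=-12.
So the global minimum of f is P(-4) + Q(-2) − 4 = -2304 − 12 − 4 = -2320, attained at (-4, -2).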